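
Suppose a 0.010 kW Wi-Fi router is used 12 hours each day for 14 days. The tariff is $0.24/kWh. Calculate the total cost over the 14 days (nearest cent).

$0.40

Runtime = 12 h/day × 14 days = 168 h
Energy = 0.01 kW × 168 h = 1.68 kWh
Cost = 1.68 kWh × $0.24/kWh = $0.40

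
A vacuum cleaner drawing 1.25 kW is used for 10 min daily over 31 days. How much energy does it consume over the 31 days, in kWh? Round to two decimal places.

Runtime = 10 min × 31 = 310 min = 5.166666… h
Energy = 1.25 kW × 5.166666… h = 6.458333… kWh ≈ 6.46 kWh

6.46 kWh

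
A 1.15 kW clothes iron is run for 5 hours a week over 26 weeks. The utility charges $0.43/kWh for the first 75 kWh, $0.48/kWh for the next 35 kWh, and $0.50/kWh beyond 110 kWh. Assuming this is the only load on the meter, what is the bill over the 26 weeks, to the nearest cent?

Runtime = 5 h/week × 26 weeks = 130 h
Energy = 1.15 kW × 130 h = 149.5 kWh
Tier 1 (0–75 kWh): 75 × $0.43 = $32.25
Tier 2 (75–110 kWh): 35 × $0.48 = $16.8
Above 110 kWh: 39.5 × $0.50 = $19.75
Bill = $68.80

$68.80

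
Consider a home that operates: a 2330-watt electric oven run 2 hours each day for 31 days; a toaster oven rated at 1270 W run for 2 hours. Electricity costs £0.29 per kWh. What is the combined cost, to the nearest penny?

electric oven: Runtime = 2 h/day × 31 days = 62 h
electric oven: 2.33 kW × 62 h = 144.46 kWh
toaster oven: 1.27 kW × 2 h = 2.54 kWh
Total energy = 147 kWh
Cost = 147 × £0.29 = £42.63

£42.63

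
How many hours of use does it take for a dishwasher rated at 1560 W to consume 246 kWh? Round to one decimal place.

Hours = 246 kWh ÷ 1.56 kW = 157.7 h

157.7 h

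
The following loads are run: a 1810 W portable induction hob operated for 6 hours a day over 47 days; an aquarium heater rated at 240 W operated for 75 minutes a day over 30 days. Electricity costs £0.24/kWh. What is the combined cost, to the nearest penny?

£124.66

portable induction hob: Runtime = 6 h/day × 47 days = 282 h
portable induction hob: 1.81 kW × 282 h = 510.42 kWh
aquarium heater: Runtime = 75 min × 30 = 2250 min = 37.5 h
aquarium heater: 0.24 kW × 37.5 h = 9 kWh
Total energy = 519.42 kWh
Cost = 519.42 × £0.24 = £124.66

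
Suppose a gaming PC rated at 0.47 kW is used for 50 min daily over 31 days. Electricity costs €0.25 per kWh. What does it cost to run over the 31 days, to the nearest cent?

Runtime = 50 min × 31 = 1550 min = 25.833333… h
Energy = 0.47 kW × 25.833333… h = 12.141666… kWh
Cost = 12.141666… kWh × €0.25/kWh = €3.04

€3.04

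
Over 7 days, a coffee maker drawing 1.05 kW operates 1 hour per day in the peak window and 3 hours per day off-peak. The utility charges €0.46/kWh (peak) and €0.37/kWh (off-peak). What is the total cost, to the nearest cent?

Peak energy = 1.05 kW × 1 h × 7 = 7.35 kWh
Off-peak energy = 1.05 kW × 3 h × 7 = 22.05 kWh
Cost = 7.35 × €0.46 + 22.05 × €0.37 = €3.381 + €8.1585 = €11.54

€11.54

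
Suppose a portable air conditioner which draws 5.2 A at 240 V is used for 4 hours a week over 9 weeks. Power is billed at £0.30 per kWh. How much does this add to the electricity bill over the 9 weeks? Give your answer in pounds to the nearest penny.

£13.48

Power = 5.2 A × 240 V = 1248 W = 1.248 kW
Runtime = 4 h/week × 9 weeks = 36 h
Energy = 1.248 kW × 36 h = 44.928 kWh
Cost = 44.928 kWh × £0.30/kWh = £13.48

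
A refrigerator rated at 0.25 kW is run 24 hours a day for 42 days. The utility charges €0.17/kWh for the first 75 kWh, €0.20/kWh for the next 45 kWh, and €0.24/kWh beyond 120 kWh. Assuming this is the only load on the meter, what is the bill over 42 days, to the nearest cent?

€53.43

Runtime = 24 h × 42 = 1008 h
Energy = 0.25 kW × 1008 h = 252 kWh
Tier 1 (0–75 kWh): 75 × €0.17 = €12.75
Tier 2 (75–120 kWh): 45 × €0.20 = €9
Above 120 kWh: 132 × €0.24 = €31.68
Bill = €53.43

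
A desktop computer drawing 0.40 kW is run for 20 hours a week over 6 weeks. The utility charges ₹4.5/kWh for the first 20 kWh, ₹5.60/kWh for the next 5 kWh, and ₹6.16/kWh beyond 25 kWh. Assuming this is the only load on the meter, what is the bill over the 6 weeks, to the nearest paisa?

Runtime = 20 h/week × 6 weeks = 120 h
Energy = 0.4 kW × 120 h = 48 kWh
Tier 1 (0–20 kWh): 20 × ₹4.5 = ₹90
Tier 2 (20–25 kWh): 5 × ₹5.60 = ₹28
Above 25 kWh: 23 × ₹6.16 = ₹141.68
Bill = ₹259.68

₹259.68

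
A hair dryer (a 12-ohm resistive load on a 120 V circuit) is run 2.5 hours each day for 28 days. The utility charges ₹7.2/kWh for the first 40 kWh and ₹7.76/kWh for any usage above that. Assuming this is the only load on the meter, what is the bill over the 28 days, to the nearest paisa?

Power = V²/R = 120²/12 = 1200 W = 1.2 kW
Runtime = 2.5 h/day × 28 days = 70 h
Energy = 1.2 kW × 70 h = 84 kWh
Tier 1 (0–40 kWh): 40 × ₹7.2 = ₹288
Above 40 kWh: 44 × ₹7.76 = ₹341.44
Bill = ₹629.44

₹629.44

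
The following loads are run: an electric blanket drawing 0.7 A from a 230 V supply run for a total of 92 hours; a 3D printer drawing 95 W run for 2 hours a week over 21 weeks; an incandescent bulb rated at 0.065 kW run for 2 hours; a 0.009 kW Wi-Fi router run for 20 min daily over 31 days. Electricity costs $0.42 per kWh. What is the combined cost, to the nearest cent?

electric blanket: Power = 0.7 A × 230 V = 161 W = 0.161 kW
electric blanket: 0.161 kW × 92 h = 14.812 kWh
3D printer: Runtime = 2 h/week × 21 weeks = 42 h
3D printer: 0.095 kW × 42 h = 3.99 kWh
incandescent bulb: 0.065 kW × 2 h = 0.13 kWh
Wi-Fi router: Runtime = 20 min × 31 = 620 min = 10.333333… h
Wi-Fi router: 0.009 kW × 10.333333… h = 0.093 kWh
Total energy = 19.025 kWh
Cost = 19.025 × $0.42 = $7.99

$7.99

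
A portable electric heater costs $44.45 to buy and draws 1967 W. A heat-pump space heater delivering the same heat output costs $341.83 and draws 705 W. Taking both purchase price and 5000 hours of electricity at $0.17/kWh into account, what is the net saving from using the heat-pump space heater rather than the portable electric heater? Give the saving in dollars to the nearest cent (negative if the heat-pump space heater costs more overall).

portable electric heater: $44.45 + (1967/1000) kW × 5000 h × $0.17 = $44.45 + $1671.95 = $1716.4
heat-pump space heater: $341.83 + (705/1000) kW × 5000 h × $0.17 = $341.83 + $599.25 = $941.08
Saving = $1716.4 − $941.08 = $775.32

$775.32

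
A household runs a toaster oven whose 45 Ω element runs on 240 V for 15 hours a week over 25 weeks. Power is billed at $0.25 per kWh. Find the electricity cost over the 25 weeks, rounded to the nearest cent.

Power = V²/R = 240²/45 = 1280 W = 1.28 kW
Runtime = 15 h/week × 25 weeks = 375 h
Energy = 1.28 kW × 375 h = 480 kWh
Cost = 480 kWh × $0.25/kWh = $120.00

$120.00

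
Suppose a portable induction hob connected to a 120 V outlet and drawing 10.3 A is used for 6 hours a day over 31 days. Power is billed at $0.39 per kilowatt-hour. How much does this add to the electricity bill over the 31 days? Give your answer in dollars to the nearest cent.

$89.66

Power = 10.3 A × 120 V = 1236 W = 1.236 kW
Runtime = 6 h/day × 31 days = 186 h
Energy = 1.236 kW × 186 h = 229.896 kWh
Cost = 229.896 kWh × $0.39/kWh = $89.66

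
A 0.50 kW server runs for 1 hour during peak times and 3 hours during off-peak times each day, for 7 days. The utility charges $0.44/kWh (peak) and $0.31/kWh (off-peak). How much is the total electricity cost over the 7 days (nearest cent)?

$4.80

Peak energy = 0.5 kW × 1 h × 7 = 3.5 kWh
Off-peak energy = 0.5 kW × 3 h × 7 = 10.5 kWh
Cost = 3.5 × $0.44 + 10.5 × $0.31 = $1.54 + $3.255 = $4.80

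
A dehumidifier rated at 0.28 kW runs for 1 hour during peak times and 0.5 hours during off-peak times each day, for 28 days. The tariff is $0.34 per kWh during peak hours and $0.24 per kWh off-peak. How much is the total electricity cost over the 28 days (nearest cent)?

Peak energy = 0.28 kW × 1 h × 28 = 7.84 kWh
Off-peak energy = 0.28 kW × 0.5 h × 28 = 3.92 kWh
Cost = 7.84 × $0.34 + 3.92 × $0.24 = $2.6656 + $0.9408 = $3.61

$3.61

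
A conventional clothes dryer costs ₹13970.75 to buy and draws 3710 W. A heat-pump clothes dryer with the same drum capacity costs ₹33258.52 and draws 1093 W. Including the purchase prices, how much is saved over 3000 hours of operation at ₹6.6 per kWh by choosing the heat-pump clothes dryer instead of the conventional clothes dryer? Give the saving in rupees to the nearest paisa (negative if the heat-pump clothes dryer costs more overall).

conventional clothes dryer: ₹13970.75 + (3710/1000) kW × 3000 h × ₹6.6 = ₹13970.75 + ₹73458 = ₹87428.75
heat-pump clothes dryer: ₹33258.52 + (1093/1000) kW × 3000 h × ₹6.6 = ₹33258.52 + ₹21641.4 = ₹54899.92
Saving = ₹87428.75 − ₹54899.92 = ₹32528.83

₹32528.83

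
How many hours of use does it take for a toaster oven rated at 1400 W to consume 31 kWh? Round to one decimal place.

22.1 h

Hours = 31 kWh ÷ 1.4 kW = 22.1 h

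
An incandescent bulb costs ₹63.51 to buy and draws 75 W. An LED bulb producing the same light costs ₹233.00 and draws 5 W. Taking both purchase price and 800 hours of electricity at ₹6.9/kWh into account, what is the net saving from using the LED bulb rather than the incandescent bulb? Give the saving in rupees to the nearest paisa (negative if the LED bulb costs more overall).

₹216.91

incandescent bulb: ₹63.51 + (75/1000) kW × 800 h × ₹6.9 = ₹63.51 + ₹414 = ₹477.51
LED bulb: ₹233.00 + (5/1000) kW × 800 h × ₹6.9 = ₹233.00 + ₹27.6 = ₹260.6
Saving = ₹477.51 − ₹260.6 = ₹216.91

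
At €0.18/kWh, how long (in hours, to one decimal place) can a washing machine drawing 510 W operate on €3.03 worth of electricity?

33.0 h

Energy available = €3.03 ÷ €0.18/kWh = 16.8333 kWh
Hours = 16.8333 kWh ÷ 0.51 kW = 33.0 h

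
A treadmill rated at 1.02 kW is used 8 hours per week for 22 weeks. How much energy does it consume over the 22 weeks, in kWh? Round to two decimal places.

179.52 kWh

Runtime = 8 h/week × 22 weeks = 176 h
Energy = 1.02 kW × 176 h = 179.52 kWh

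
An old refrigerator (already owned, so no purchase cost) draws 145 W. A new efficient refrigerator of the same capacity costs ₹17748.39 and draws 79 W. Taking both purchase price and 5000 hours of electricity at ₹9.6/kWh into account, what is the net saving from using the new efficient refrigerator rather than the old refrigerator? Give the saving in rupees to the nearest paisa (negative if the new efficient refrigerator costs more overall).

old refrigerator: ₹0.00 + (145/1000) kW × 5000 h × ₹9.6 = ₹0.00 + ₹6960 = ₹6960
new efficient refrigerator: ₹17748.39 + (79/1000) kW × 5000 h × ₹9.6 = ₹17748.39 + ₹3792 = ₹21540.39
Saving = ₹6960 − ₹21540.39 = −₹14580.39

-₹14580.39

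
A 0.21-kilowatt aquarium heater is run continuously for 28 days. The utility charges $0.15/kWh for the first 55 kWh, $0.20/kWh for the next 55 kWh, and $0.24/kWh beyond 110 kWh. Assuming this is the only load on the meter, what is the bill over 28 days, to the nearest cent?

Runtime = 24 h × 28 = 672 h
Energy = 0.21 kW × 672 h = 141.12 kWh
Tier 1 (0–55 kWh): 55 × $0.15 = $8.25
Tier 2 (55–110 kWh): 55 × $0.20 = $11
Above 110 kWh: 31.12 × $0.24 = $7.4688
Bill = $26.72

$26.72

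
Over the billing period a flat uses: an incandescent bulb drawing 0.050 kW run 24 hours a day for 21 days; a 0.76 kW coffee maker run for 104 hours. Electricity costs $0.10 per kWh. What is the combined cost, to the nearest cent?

incandescent bulb: Runtime = 24 h × 21 = 504 h
incandescent bulb: 0.05 kW × 504 h = 25.2 kWh
coffee maker: 0.76 kW × 104 h = 79.04 kWh
Total energy = 104.24 kWh
Cost = 104.24 × $0.10 = $10.42

$10.42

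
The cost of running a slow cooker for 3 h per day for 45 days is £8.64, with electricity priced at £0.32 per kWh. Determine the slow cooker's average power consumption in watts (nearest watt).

Energy = £8.64 ÷ £0.32/kWh = 27 kWh
Runtime = 3 h/day × 45 days = 135 h
Power = 27 kWh ÷ 135 h = 0.2 kW = 200 W

200 W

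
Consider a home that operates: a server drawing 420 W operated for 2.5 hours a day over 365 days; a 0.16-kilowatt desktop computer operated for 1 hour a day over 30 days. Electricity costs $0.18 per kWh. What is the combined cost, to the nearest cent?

server: Runtime = 2.5 h/day × 365 days = 912.5 h
server: 0.42 kW × 912.5 h = 383.25 kWh
desktop computer: Runtime = 1 h/day × 30 days = 30 h
desktop computer: 0.16 kW × 30 h = 4.8 kWh
Total energy = 388.05 kWh
Cost = 388.05 × $0.18 = $69.85

$69.85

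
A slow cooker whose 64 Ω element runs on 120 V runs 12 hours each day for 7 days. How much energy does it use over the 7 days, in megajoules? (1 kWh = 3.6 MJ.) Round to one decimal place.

Power = V²/R = 120²/64 = 225 W = 0.225 kW
Runtime = 12 h/day × 7 days = 84 h
Energy = 0.225 kW × 84 h = 18.9 kWh
= 18.9 × 3.6 MJ = 68.0 MJ

68.0 MJ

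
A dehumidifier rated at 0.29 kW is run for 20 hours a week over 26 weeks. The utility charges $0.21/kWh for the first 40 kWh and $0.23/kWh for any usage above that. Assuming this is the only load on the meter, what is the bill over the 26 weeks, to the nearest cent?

$33.88

Runtime = 20 h/week × 26 weeks = 520 h
Energy = 0.29 kW × 520 h = 150.8 kWh
Tier 1 (0–40 kWh): 40 × $0.21 = $8.4
Above 40 kWh: 110.8 × $0.23 = $25.484
Bill = $33.88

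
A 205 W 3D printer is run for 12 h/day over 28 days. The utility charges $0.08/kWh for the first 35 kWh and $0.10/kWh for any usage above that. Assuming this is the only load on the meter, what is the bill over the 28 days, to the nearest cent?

$6.19

Runtime = 12 h/day × 28 days = 336 h
Energy = 0.205 kW × 336 h = 68.88 kWh
Tier 1 (0–35 kWh): 35 × $0.08 = $2.8
Above 35 kWh: 33.88 × $0.10 = $3.388
Bill = $6.19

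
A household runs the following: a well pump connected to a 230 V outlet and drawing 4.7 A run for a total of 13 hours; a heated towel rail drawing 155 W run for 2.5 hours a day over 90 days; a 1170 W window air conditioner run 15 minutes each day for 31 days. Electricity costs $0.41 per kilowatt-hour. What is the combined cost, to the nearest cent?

well pump: Power = 4.7 A × 230 V = 1081 W = 1.081 kW
well pump: 1.081 kW × 13 h = 14.053 kWh
heated towel rail: Runtime = 2.5 h/day × 90 days = 225 h
heated towel rail: 0.155 kW × 225 h = 34.875 kWh
window air conditioner: Runtime = 15 min × 31 = 465 min = 7.75 h
window air conditioner: 1.17 kW × 7.75 h = 9.0675 kWh
Total energy = 57.9955 kWh
Cost = 57.9955 × $0.41 = $23.78

$23.78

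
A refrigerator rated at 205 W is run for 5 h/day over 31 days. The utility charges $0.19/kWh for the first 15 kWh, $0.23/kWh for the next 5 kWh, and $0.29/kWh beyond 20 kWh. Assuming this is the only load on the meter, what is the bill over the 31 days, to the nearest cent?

$7.41

Runtime = 5 h/day × 31 days = 155 h
Energy = 0.205 kW × 155 h = 31.775 kWh
Tier 1 (0–15 kWh): 15 × $0.19 = $2.85
Tier 2 (15–20 kWh): 5 × $0.23 = $1.15
Above 20 kWh: 11.775 × $0.29 = $3.41475
Bill = $7.41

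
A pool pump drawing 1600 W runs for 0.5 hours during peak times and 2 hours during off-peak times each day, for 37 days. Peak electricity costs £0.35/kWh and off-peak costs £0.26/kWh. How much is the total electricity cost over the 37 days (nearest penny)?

Peak energy = 1.6 kW × 0.5 h × 37 = 29.6 kWh
Off-peak energy = 1.6 kW × 2 h × 37 = 118.4 kWh
Cost = 29.6 × £0.35 + 118.4 × £0.26 = £10.36 + £30.784 = £41.14

£41.14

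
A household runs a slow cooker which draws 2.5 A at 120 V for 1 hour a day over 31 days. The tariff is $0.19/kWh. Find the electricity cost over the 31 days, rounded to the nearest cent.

$1.77

Power = 2.5 A × 120 V = 300 W = 0.3 kW
Runtime = 1 h/day × 31 days = 31 h
Energy = 0.3 kW × 31 h = 9.3 kWh
Cost = 9.3 kWh × $0.19/kWh = $1.77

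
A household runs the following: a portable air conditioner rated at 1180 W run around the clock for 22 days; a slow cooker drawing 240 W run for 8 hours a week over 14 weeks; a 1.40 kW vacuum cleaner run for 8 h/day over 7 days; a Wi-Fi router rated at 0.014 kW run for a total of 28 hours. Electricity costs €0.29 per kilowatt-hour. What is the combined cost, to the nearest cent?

portable air conditioner: Runtime = 24 h × 22 = 528 h
portable air conditioner: 1.18 kW × 528 h = 623.04 kWh
slow cooker: Runtime = 8 h/week × 14 weeks = 112 h
slow cooker: 0.24 kW × 112 h = 26.88 kWh
vacuum cleaner: Runtime = 8 h/day × 7 days = 56 h
vacuum cleaner: 1.4 kW × 56 h = 78.4 kWh
Wi-Fi router: 0.014 kW × 28 h = 0.392 kWh
Total energy = 728.712 kWh
Cost = 728.712 × €0.29 = €211.33

€211.33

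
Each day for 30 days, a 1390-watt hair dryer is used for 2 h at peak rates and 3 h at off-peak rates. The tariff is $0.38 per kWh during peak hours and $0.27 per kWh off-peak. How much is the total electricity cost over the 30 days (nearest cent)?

$65.47

Peak energy = 1.39 kW × 2 h × 30 = 83.4 kWh
Off-peak energy = 1.39 kW × 3 h × 30 = 125.1 kWh
Cost = 83.4 × $0.38 + 125.1 × $0.27 = $31.692 + $33.777 = $65.47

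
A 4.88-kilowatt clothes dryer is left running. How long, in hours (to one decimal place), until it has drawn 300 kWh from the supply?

Hours = 300 kWh ÷ 4.88 kW = 61.5 h

61.5 h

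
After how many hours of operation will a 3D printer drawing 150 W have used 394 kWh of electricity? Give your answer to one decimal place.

2626.7 h

Hours = 394 kWh ÷ 0.15 kW = 2626.7 h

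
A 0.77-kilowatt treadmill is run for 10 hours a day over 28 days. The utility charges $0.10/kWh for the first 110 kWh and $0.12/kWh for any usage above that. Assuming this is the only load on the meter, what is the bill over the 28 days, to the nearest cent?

Runtime = 10 h/day × 28 days = 280 h
Energy = 0.77 kW × 280 h = 215.6 kWh
Tier 1 (0–110 kWh): 110 × $0.10 = $11
Above 110 kWh: 105.6 × $0.12 = $12.672
Bill = $23.67

$23.67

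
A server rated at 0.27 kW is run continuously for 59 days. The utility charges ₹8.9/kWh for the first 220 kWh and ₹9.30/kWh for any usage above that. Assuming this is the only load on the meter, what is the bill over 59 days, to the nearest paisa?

Runtime = 24 h × 59 = 1416 h
Energy = 0.27 kW × 1416 h = 382.32 kWh
Tier 1 (0–220 kWh): 220 × ₹8.9 = ₹1958
Above 220 kWh: 162.32 × ₹9.30 = ₹1509.576
Bill = ₹3467.58

₹3467.58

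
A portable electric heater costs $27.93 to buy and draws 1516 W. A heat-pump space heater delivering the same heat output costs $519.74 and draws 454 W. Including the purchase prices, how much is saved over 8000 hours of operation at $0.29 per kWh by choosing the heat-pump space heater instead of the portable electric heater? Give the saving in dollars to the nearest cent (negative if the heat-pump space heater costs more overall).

$1972.03

portable electric heater: $27.93 + (1516/1000) kW × 8000 h × $0.29 = $27.93 + $3517.12 = $3545.05
heat-pump space heater: $519.74 + (454/1000) kW × 8000 h × $0.29 = $519.74 + $1053.28 = $1573.02
Saving = $3545.05 − $1573.02 = $1972.03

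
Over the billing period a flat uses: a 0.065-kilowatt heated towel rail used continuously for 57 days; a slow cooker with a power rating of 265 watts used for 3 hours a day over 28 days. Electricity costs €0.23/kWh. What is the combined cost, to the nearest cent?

€25.57

heated towel rail: Runtime = 24 h × 57 = 1368 h
heated towel rail: 0.065 kW × 1368 h = 88.92 kWh
slow cooker: Runtime = 3 h/day × 28 days = 84 h
slow cooker: 0.265 kW × 84 h = 22.26 kWh
Total energy = 111.18 kWh
Cost = 111.18 × €0.23 = €25.57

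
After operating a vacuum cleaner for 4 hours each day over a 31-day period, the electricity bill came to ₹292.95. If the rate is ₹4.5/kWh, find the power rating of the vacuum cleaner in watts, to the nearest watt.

525 W

Energy = ₹292.95 ÷ ₹4.5/kWh = 65.1 kWh
Runtime = 4 h/day × 31 days = 124 h
Power = 65.1 kWh ÷ 124 h = 0.525 kW = 525 W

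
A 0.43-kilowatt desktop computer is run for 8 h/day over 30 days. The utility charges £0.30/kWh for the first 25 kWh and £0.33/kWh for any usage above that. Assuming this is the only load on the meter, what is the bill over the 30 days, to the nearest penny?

Runtime = 8 h/day × 30 days = 240 h
Energy = 0.43 kW × 240 h = 103.2 kWh
Tier 1 (0–25 kWh): 25 × £0.30 = £7.5
Above 25 kWh: 78.2 × £0.33 = £25.806
Bill = £33.31

£33.31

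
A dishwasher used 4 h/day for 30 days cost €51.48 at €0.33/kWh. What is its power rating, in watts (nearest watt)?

Energy = €51.48 ÷ €0.33/kWh = 156 kWh
Runtime = 4 h/day × 30 days = 120 h
Power = 156 kWh ÷ 120 h = 1.3 kW = 1300 W

1300 W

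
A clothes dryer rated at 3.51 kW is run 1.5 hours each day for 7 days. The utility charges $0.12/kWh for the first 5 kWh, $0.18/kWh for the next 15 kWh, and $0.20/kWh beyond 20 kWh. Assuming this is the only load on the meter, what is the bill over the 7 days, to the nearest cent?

$6.67

Runtime = 1.5 h/day × 7 days = 10.5 h
Energy = 3.51 kW × 10.5 h = 36.855 kWh
Tier 1 (0–5 kWh): 5 × $0.12 = $0.6
Tier 2 (5–20 kWh): 15 × $0.18 = $2.7
Above 20 kWh: 16.855 × $0.20 = $3.371
Bill = $6.67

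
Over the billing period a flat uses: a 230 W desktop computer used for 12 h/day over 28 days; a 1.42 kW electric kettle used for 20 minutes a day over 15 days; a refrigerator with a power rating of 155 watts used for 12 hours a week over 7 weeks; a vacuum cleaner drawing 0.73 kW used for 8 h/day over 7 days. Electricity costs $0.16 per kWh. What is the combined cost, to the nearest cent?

$22.12

desktop computer: Runtime = 12 h/day × 28 days = 336 h
desktop computer: 0.23 kW × 336 h = 77.28 kWh
electric kettle: Runtime = 20 min × 15 = 300 min = 5 h
electric kettle: 1.42 kW × 5 h = 7.1 kWh
refrigerator: Runtime = 12 h/week × 7 weeks = 84 h
refrigerator: 0.155 kW × 84 h = 13.02 kWh
vacuum cleaner: Runtime = 8 h/day × 7 days = 56 h
vacuum cleaner: 0.73 kW × 56 h = 40.88 kWh
Total energy = 138.28 kWh
Cost = 138.28 × $0.16 = $22.12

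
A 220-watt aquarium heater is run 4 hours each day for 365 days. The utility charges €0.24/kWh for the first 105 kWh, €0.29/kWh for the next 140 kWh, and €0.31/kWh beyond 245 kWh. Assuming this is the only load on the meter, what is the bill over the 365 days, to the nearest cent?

€89.42

Runtime = 4 h/day × 365 days = 1460 h
Energy = 0.22 kW × 1460 h = 321.2 kWh
Tier 1 (0–105 kWh): 105 × €0.24 = €25.2
Tier 2 (105–245 kWh): 140 × €0.29 = €40.6
Above 245 kWh: 76.2 × €0.31 = €23.622
Bill = €89.42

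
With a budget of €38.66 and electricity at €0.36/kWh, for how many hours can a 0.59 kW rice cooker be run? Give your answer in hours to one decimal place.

Energy available = €38.66 ÷ €0.36/kWh = 107.3889 kWh
Hours = 107.3889 kWh ÷ 0.59 kW = 182.0 h

182.0 h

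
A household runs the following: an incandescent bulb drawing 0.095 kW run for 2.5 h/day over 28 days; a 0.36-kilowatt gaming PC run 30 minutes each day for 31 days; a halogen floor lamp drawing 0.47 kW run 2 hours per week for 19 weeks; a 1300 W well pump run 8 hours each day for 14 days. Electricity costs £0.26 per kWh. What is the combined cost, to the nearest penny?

£45.68

incandescent bulb: Runtime = 2.5 h/day × 28 days = 70 h
incandescent bulb: 0.095 kW × 70 h = 6.65 kWh
gaming PC: Runtime = 30 min × 31 = 930 min = 15.5 h
gaming PC: 0.36 kW × 15.5 h = 5.58 kWh
halogen floor lamp: Runtime = 2 h/week × 19 weeks = 38 h
halogen floor lamp: 0.47 kW × 38 h = 17.86 kWh
well pump: Runtime = 8 h/day × 14 days = 112 h
well pump: 1.3 kW × 112 h = 145.6 kWh
Total energy = 175.69 kWh
Cost = 175.69 × £0.26 = £45.68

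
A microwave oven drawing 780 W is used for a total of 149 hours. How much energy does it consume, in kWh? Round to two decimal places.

116.22 kWh

Energy = 0.78 kW × 149 h = 116.22 kWh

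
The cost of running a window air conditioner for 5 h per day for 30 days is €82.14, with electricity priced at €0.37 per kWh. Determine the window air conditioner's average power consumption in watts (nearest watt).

1480 W

Energy = €82.14 ÷ €0.37/kWh = 222 kWh
Runtime = 5 h/day × 30 days = 150 h
Power = 222 kWh ÷ 150 h = 1.48 kW = 1480 W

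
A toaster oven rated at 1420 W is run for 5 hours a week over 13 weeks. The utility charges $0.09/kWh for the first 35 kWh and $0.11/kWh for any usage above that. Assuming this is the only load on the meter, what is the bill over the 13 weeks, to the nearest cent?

Runtime = 5 h/week × 13 weeks = 65 h
Energy = 1.42 kW × 65 h = 92.3 kWh
Tier 1 (0–35 kWh): 35 × $0.09 = $3.15
Above 35 kWh: 57.3 × $0.11 = $6.303
Bill = $9.45

$9.45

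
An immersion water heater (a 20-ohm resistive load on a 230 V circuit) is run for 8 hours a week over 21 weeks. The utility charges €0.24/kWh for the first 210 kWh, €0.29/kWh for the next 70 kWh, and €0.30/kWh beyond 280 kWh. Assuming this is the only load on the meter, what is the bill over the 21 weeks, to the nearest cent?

€120.01

Power = V²/R = 230²/20 = 2645 W = 2.645 kW
Runtime = 8 h/week × 21 weeks = 168 h
Energy = 2.645 kW × 168 h = 444.36 kWh
Tier 1 (0–210 kWh): 210 × €0.24 = €50.4
Tier 2 (210–280 kWh): 70 × €0.29 = €20.3
Above 280 kWh: 164.36 × €0.30 = €49.308
Bill = €120.01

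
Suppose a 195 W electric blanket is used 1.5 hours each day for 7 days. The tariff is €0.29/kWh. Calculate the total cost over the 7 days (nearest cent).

€0.59

Runtime = 1.5 h/day × 7 days = 10.5 h
Energy = 0.195 kW × 10.5 h = 2.0475 kWh
Cost = 2.0475 kWh × €0.29/kWh = €0.59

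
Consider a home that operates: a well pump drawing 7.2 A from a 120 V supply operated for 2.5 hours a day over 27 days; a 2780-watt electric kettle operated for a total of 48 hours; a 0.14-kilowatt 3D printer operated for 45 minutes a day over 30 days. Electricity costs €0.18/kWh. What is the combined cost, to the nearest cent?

well pump: Power = 7.2 A × 120 V = 864 W = 0.864 kW
well pump: Runtime = 2.5 h/day × 27 days = 67.5 h
well pump: 0.864 kW × 67.5 h = 58.32 kWh
electric kettle: 2.78 kW × 48 h = 133.44 kWh
3D printer: Runtime = 45 min × 30 = 1350 min = 22.5 h
3D printer: 0.14 kW × 22.5 h = 3.15 kWh
Total energy = 194.91 kWh
Cost = 194.91 × €0.18 = €35.08

€35.08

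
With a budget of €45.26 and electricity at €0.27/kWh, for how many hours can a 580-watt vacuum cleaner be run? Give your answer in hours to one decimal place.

Energy available = €45.26 ÷ €0.27/kWh = 167.6296 kWh
Hours = 167.6296 kWh ÷ 0.58 kW = 289.0 h

289.0 h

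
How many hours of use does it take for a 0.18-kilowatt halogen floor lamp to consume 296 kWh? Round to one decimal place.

Hours = 296 kWh ÷ 0.18 kW = 1644.4 h

1644.4 h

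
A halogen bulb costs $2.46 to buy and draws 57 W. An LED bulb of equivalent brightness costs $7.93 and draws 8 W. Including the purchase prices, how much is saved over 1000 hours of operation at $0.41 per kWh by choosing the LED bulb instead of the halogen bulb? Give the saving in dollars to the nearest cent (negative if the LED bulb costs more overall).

$14.62

halogen bulb: $2.46 + (57/1000) kW × 1000 h × $0.41 = $2.46 + $23.37 = $25.83
LED bulb: $7.93 + (8/1000) kW × 1000 h × $0.41 = $7.93 + $3.28 = $11.21
Saving = $25.83 − $11.21 = $14.62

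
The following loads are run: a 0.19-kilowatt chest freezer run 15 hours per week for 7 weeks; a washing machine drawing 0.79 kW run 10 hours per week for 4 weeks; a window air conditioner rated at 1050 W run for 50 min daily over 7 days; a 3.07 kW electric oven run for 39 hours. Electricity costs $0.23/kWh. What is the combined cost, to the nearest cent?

chest freezer: Runtime = 15 h/week × 7 weeks = 105 h
chest freezer: 0.19 kW × 105 h = 19.95 kWh
washing machine: Runtime = 10 h/week × 4 weeks = 40 h
washing machine: 0.79 kW × 40 h = 31.6 kWh
window air conditioner: Runtime = 50 min × 7 = 350 min = 5.833333… h
window air conditioner: 1.05 kW × 5.833333… h = 6.125 kWh
electric oven: 3.07 kW × 39 h = 119.73 kWh
Total energy = 177.405 kWh
Cost = 177.405 × $0.23 = $40.80

$40.80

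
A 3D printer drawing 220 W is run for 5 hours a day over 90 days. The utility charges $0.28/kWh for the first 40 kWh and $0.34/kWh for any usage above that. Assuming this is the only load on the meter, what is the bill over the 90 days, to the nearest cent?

Runtime = 5 h/day × 90 days = 450 h
Energy = 0.22 kW × 450 h = 99 kWh
Tier 1 (0–40 kWh): 40 × $0.28 = $11.2
Above 40 kWh: 59 × $0.34 = $20.06
Bill = $31.26

$31.26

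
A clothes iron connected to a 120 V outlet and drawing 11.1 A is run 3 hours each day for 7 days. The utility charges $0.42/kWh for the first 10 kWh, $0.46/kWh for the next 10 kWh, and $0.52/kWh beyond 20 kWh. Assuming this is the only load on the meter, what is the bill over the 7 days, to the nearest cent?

Power = 11.1 A × 120 V = 1332 W = 1.332 kW
Runtime = 3 h/day × 7 days = 21 h
Energy = 1.332 kW × 21 h = 27.972 kWh
Tier 1 (0–10 kWh): 10 × $0.42 = $4.2
Tier 2 (10–20 kWh): 10 × $0.46 = $4.6
Above 20 kWh: 7.972 × $0.52 = $4.14544
Bill = $12.95

$12.95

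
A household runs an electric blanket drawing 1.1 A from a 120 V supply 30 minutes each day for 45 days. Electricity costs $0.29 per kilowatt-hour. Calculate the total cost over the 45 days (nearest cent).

Power = 1.1 A × 120 V = 132 W = 0.132 kW
Runtime = 30 min × 45 = 1350 min = 22.5 h
Energy = 0.132 kW × 22.5 h = 2.97 kWh
Cost = 2.97 kWh × $0.29/kWh = $0.86

$0.86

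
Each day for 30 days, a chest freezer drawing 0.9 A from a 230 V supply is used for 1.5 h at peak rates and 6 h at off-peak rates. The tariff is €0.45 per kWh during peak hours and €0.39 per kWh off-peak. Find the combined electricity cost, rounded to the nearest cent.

€18.72

Power = 0.9 A × 230 V = 207 W = 0.207 kW
Peak energy = 0.207 kW × 1.5 h × 30 = 9.315 kWh
Off-peak energy = 0.207 kW × 6 h × 30 = 37.26 kWh
Cost = 9.315 × €0.45 + 37.26 × €0.39 = €4.19175 + €14.5314 = €18.72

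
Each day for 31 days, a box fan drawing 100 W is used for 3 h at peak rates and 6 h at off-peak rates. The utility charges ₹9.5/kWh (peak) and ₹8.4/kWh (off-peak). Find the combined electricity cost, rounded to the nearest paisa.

₹244.59

Peak energy = 0.1 kW × 3 h × 31 = 9.3 kWh
Off-peak energy = 0.1 kW × 6 h × 31 = 18.6 kWh
Cost = 9.3 × ₹9.5 + 18.6 × ₹8.4 = ₹88.35 + ₹156.24 = ₹244.59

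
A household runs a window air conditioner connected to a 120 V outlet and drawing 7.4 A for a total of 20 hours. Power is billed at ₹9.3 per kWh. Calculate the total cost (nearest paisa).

₹165.17

Power = 7.4 A × 120 V = 888 W = 0.888 kW
Energy = 0.888 kW × 20 h = 17.76 kWh
Cost = 17.76 kWh × ₹9.3/kWh = ₹165.17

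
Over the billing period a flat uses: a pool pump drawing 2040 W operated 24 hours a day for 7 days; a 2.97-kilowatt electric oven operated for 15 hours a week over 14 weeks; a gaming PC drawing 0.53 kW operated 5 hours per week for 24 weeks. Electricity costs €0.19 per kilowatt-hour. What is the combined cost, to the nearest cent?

pool pump: Runtime = 24 h × 7 = 168 h
pool pump: 2.04 kW × 168 h = 342.72 kWh
electric oven: Runtime = 15 h/week × 14 weeks = 210 h
electric oven: 2.97 kW × 210 h = 623.7 kWh
gaming PC: Runtime = 5 h/week × 24 weeks = 120 h
gaming PC: 0.53 kW × 120 h = 63.6 kWh
Total energy = 1030.02 kWh
Cost = 1030.02 × €0.19 = €195.70

€195.70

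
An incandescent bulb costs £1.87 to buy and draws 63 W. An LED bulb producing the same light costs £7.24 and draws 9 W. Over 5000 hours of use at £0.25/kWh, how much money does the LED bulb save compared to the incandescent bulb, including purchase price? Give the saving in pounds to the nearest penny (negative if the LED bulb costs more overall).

incandescent bulb: £1.87 + (63/1000) kW × 5000 h × £0.25 = £1.87 + £78.75 = £80.62
LED bulb: £7.24 + (9/1000) kW × 5000 h × £0.25 = £7.24 + £11.25 = £18.49
Saving = £80.62 − £18.49 = £62.13

£62.13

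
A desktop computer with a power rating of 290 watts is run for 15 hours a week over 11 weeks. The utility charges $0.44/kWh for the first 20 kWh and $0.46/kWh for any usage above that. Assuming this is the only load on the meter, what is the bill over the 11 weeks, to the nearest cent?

$21.61

Runtime = 15 h/week × 11 weeks = 165 h
Energy = 0.29 kW × 165 h = 47.85 kWh
Tier 1 (0–20 kWh): 20 × $0.44 = $8.8
Above 20 kWh: 27.85 × $0.46 = $12.811
Bill = $21.61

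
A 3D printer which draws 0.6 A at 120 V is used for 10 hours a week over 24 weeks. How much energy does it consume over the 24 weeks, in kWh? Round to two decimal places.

Power = 0.6 A × 120 V = 72 W = 0.072 kW
Runtime = 10 h/week × 24 weeks = 240 h
Energy = 0.072 kW × 240 h = 17.28 kWh

17.28 kWh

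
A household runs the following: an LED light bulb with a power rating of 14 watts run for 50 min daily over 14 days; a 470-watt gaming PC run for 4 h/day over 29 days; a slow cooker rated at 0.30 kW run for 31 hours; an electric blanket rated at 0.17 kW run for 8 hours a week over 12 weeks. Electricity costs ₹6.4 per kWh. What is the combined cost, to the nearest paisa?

₹513.94

LED light bulb: Runtime = 50 min × 14 = 700 min = 11.666666… h
LED light bulb: 0.014 kW × 11.666666… h = 0.163333… kWh
gaming PC: Runtime = 4 h/day × 29 days = 116 h
gaming PC: 0.47 kW × 116 h = 54.52 kWh
slow cooker: 0.3 kW × 31 h = 9.3 kWh
electric blanket: Runtime = 8 h/week × 12 weeks = 96 h
electric blanket: 0.17 kW × 96 h = 16.32 kWh
Total energy = 80.303333… kWh
Cost = 80.303333… × ₹6.4 = ₹513.94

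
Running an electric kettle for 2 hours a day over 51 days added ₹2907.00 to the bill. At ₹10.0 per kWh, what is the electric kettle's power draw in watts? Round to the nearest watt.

2850 W

Energy = ₹2907.00 ÷ ₹10.0/kWh = 290.7 kWh
Runtime = 2 h/day × 51 days = 102 h
Power = 290.7 kWh ÷ 102 h = 2.85 kW = 2850 W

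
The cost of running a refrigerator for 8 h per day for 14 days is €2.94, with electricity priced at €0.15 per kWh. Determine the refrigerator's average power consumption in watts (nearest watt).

175 W

Energy = €2.94 ÷ €0.15/kWh = 19.6 kWh
Runtime = 8 h/day × 14 days = 112 h
Power = 19.6 kWh ÷ 112 h = 0.175 kW = 175 W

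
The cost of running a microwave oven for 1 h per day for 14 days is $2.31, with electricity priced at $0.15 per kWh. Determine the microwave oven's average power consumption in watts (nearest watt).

1100 W

Energy = $2.31 ÷ $0.15/kWh = 15.4 kWh
Runtime = 1 h/day × 14 days = 14 h
Power = 15.4 kWh ÷ 14 h = 1.1 kW = 1100 W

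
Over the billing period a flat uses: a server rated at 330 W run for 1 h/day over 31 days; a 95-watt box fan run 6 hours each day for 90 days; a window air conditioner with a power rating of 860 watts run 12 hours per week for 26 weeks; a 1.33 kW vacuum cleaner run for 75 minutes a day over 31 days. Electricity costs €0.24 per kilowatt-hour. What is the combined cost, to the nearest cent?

€91.53

server: Runtime = 1 h/day × 31 days = 31 h
server: 0.33 kW × 31 h = 10.23 kWh
box fan: Runtime = 6 h/day × 90 days = 540 h
box fan: 0.095 kW × 540 h = 51.3 kWh
window air conditioner: Runtime = 12 h/week × 26 weeks = 312 h
window air conditioner: 0.86 kW × 312 h = 268.32 kWh
vacuum cleaner: Runtime = 75 min × 31 = 2325 min = 38.75 h
vacuum cleaner: 1.33 kW × 38.75 h = 51.5375 kWh
Total energy = 381.3875 kWh
Cost = 381.3875 × €0.24 = €91.53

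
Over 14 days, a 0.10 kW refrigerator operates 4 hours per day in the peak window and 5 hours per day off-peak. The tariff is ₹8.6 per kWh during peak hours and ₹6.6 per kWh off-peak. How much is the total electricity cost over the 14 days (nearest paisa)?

₹94.36

Peak energy = 0.1 kW × 4 h × 14 = 5.6 kWh
Off-peak energy = 0.1 kW × 5 h × 14 = 7 kWh
Cost = 5.6 × ₹8.6 + 7 × ₹6.6 = ₹48.16 + ₹46.2 = ₹94.36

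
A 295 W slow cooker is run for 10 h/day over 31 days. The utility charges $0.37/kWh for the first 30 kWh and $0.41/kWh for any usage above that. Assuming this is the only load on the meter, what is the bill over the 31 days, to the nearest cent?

Runtime = 10 h/day × 31 days = 310 h
Energy = 0.295 kW × 310 h = 91.45 kWh
Tier 1 (0–30 kWh): 30 × $0.37 = $11.1
Above 30 kWh: 61.45 × $0.41 = $25.1945
Bill = $36.29

$36.29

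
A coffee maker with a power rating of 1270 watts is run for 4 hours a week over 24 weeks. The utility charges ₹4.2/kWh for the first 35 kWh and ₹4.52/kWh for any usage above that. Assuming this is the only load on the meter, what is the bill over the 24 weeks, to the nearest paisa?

Runtime = 4 h/week × 24 weeks = 96 h
Energy = 1.27 kW × 96 h = 121.92 kWh
Tier 1 (0–35 kWh): 35 × ₹4.2 = ₹147
Above 35 kWh: 86.92 × ₹4.52 = ₹392.8784
Bill = ₹539.88

₹539.88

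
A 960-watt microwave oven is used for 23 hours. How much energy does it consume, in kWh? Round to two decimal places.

Energy = 0.96 kW × 23 h = 22.08 kWh

22.08 kWh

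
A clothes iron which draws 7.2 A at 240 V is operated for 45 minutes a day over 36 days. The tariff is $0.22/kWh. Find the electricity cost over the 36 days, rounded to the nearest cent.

Power = 7.2 A × 240 V = 1728 W = 1.728 kW
Runtime = 45 min × 36 = 1620 min = 27 h
Energy = 1.728 kW × 27 h = 46.656 kWh
Cost = 46.656 kWh × $0.22/kWh = $10.26

$10.26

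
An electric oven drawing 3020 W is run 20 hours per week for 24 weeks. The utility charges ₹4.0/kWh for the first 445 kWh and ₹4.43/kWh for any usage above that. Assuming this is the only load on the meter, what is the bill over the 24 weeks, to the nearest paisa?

₹6230.38

Runtime = 20 h/week × 24 weeks = 480 h
Energy = 3.02 kW × 480 h = 1449.6 kWh
Tier 1 (0–445 kWh): 445 × ₹4.0 = ₹1780
Above 445 kWh: 1004.6 × ₹4.43 = ₹4450.378
Bill = ₹6230.38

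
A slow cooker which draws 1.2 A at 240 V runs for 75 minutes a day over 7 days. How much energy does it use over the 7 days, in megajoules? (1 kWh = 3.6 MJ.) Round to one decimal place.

Power = 1.2 A × 240 V = 288 W = 0.288 kW
Runtime = 75 min × 7 = 525 min = 8.75 h
Energy = 0.288 kW × 8.75 h = 2.52 kWh
= 2.52 × 3.6 MJ = 9.1 MJ

9.1 MJ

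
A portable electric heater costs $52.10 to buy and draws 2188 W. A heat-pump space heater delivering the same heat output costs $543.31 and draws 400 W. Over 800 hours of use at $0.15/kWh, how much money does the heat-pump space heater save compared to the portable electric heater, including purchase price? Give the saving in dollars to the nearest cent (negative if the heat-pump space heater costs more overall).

portable electric heater: $52.10 + (2188/1000) kW × 800 h × $0.15 = $52.10 + $262.56 = $314.66
heat-pump space heater: $543.31 + (400/1000) kW × 800 h × $0.15 = $543.31 + $48 = $591.31
Saving = $314.66 − $591.31 = −$276.65

-$276.65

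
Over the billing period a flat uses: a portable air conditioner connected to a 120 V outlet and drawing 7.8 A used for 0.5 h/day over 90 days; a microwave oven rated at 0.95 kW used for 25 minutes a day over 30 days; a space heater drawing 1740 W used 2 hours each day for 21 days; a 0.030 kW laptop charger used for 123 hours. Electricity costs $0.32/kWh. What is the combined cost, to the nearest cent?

$41.84

portable air conditioner: Power = 7.8 A × 120 V = 936 W = 0.936 kW
portable air conditioner: Runtime = 0.5 h/day × 90 days = 45 h
portable air conditioner: 0.936 kW × 45 h = 42.12 kWh
microwave oven: Runtime = 25 min × 30 = 750 min = 12.5 h
microwave oven: 0.95 kW × 12.5 h = 11.875 kWh
space heater: Runtime = 2 h/day × 21 days = 42 h
space heater: 1.74 kW × 42 h = 73.08 kWh
laptop charger: 0.03 kW × 123 h = 3.69 kWh
Total energy = 130.765 kWh
Cost = 130.765 × $0.32 = $41.84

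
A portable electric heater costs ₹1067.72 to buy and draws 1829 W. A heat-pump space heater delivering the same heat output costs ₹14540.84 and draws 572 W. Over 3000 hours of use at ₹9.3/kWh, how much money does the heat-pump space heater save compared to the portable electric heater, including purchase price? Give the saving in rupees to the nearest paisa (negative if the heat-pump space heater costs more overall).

portable electric heater: ₹1067.72 + (1829/1000) kW × 3000 h × ₹9.3 = ₹1067.72 + ₹51029.1 = ₹52096.82
heat-pump space heater: ₹14540.84 + (572/1000) kW × 3000 h × ₹9.3 = ₹14540.84 + ₹15958.8 = ₹30499.64
Saving = ₹52096.82 − ₹30499.64 = ₹21597.18

₹21597.18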